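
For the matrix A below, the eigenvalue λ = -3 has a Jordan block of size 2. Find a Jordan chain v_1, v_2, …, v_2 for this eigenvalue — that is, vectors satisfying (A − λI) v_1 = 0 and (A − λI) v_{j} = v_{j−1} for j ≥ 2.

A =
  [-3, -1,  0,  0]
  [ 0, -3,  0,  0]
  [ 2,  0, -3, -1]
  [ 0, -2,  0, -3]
A Jordan chain for λ = -3 of length 2:
v_1 = (0, 0, 2, 0)ᵀ
v_2 = (1, 0, 0, 0)ᵀ

Let N = A − (-3)·I. We want v_2 with N^2 v_2 = 0 but N^1 v_2 ≠ 0; then v_{j-1} := N · v_j for j = 2, …, 2.

Pick v_2 = (1, 0, 0, 0)ᵀ.
Then v_1 = N · v_2 = (0, 0, 2, 0)ᵀ.

Sanity check: (A − (-3)·I) v_1 = (0, 0, 0, 0)ᵀ = 0. ✓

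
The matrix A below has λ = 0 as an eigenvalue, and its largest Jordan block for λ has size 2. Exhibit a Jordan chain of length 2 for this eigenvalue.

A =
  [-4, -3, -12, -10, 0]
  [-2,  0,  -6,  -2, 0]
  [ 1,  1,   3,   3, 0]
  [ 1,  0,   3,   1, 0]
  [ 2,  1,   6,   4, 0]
A Jordan chain for λ = 0 of length 2:
v_1 = (-4, -2, 1, 1, 2)ᵀ
v_2 = (1, 0, 0, 0, 0)ᵀ

Let N = A − (0)·I. We want v_2 with N^2 v_2 = 0 but N^1 v_2 ≠ 0; then v_{j-1} := N · v_j for j = 2, …, 2.

Pick v_2 = (1, 0, 0, 0, 0)ᵀ.
Then v_1 = N · v_2 = (-4, -2, 1, 1, 2)ᵀ.

Sanity check: (A − (0)·I) v_1 = (0, 0, 0, 0, 0)ᵀ = 0. ✓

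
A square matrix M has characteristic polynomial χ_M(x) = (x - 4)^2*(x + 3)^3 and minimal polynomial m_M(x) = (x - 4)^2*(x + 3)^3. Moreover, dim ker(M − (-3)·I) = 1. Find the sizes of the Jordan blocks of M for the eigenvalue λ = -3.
Block sizes for λ = -3: [3]

Step 1 — from the characteristic polynomial, algebraic multiplicity of λ = -3 is 3. From dim ker(M − (-3)·I) = 1, there are exactly 1 Jordan blocks for λ = -3.
Step 2 — from the minimal polynomial, the factor (x + 3)^3 tells us the largest block for λ = -3 has size 3.
Step 3 — with total size 3, 1 blocks, and largest block 3, the block sizes (in nonincreasing order) are [3].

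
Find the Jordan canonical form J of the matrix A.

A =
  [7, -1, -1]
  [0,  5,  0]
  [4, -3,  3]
J_3(5)

The characteristic polynomial is
  det(x·I − A) = x^3 - 15*x^2 + 75*x - 125 = (x - 5)^3

Eigenvalues and multiplicities (the geometric multiplicity of λ is n − rank(A − λI), which equals the number of Jordan blocks for λ):
  λ = 5: algebraic multiplicity = 3, geometric multiplicity = 1

Determining the block sizes for each eigenvalue:
  λ = 5: one block (gm = 1), so the single block has size am = 3 → block sizes [3]

Assembling the blocks gives a Jordan form
J =
  [5, 1, 0]
  [0, 5, 1]
  [0, 0, 5]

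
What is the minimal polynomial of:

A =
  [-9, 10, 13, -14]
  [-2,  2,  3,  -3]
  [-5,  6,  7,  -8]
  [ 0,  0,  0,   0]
x^3

The characteristic polynomial is χ_A(x) = x^4, so the eigenvalues are known. The minimal polynomial is
  m_A(x) = Π_λ (x − λ)^{k_λ}
where k_λ is the size of the *largest* Jordan block for λ (equivalently, the smallest k with (A − λI)^k v = 0 for every generalised eigenvector v of λ).

  λ = 0: largest Jordan block has size 3, contributing (x − 0)^3

So m_A(x) = x^3 = x^3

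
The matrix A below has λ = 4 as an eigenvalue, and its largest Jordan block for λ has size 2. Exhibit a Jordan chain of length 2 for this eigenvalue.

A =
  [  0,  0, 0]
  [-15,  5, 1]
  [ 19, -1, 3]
A Jordan chain for λ = 4 of length 2:
v_1 = (0, 1, -1)ᵀ
v_2 = (0, 1, 0)ᵀ

Let N = A − (4)·I. We want v_2 with N^2 v_2 = 0 but N^1 v_2 ≠ 0; then v_{j-1} := N · v_j for j = 2, …, 2.

Pick v_2 = (0, 1, 0)ᵀ.
Then v_1 = N · v_2 = (0, 1, -1)ᵀ.

Sanity check: (A − (4)·I) v_1 = (0, 0, 0)ᵀ = 0. ✓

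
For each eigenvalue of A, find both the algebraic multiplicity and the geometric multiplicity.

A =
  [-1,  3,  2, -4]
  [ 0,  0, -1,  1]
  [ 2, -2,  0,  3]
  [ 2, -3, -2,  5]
λ = 1: alg = 4, geom = 2

Step 1 — factor the characteristic polynomial to read off the algebraic multiplicities:
  χ_A(x) = (x - 1)^4

Step 2 — compute geometric multiplicities via the rank-nullity identity g(λ) = n − rank(A − λI):
  rank(A − (1)·I) = 2, so dim ker(A − (1)·I) = n − 2 = 2

Summary:
  λ = 1: algebraic multiplicity = 4, geometric multiplicity = 2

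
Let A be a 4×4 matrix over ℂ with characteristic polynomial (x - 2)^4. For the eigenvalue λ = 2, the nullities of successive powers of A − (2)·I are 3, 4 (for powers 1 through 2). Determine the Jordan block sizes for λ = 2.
Block sizes for λ = 2: [2, 1, 1]

From the dimensions of kernels of powers, the number of Jordan blocks of size at least j is d_j − d_{j−1} where d_j = dim ker(N^j) (with d_0 = 0). Computing the differences gives [3, 1].
The number of blocks of size exactly k is (#blocks of size ≥ k) − (#blocks of size ≥ k + 1), so the partition is: 2 block(s) of size 1, 1 block(s) of size 2.
In nonincreasing order the block sizes are [2, 1, 1].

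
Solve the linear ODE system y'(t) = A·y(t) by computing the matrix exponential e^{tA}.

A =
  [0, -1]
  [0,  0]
e^{tA} =
  [1, -t]
  [0, 1]

Strategy: write A = P · J · P⁻¹ where J is a Jordan canonical form, so e^{tA} = P · e^{tJ} · P⁻¹, and e^{tJ} can be computed block-by-block.

A has Jordan form
J =
  [0, 1]
  [0, 0]
(up to reordering of blocks).

Per-block formulas:
  For a 2×2 Jordan block J_2(0): exp(t · J_2(0)) = e^(0t)·(I + t·N), where N is the 2×2 nilpotent shift.

After assembling e^{tJ} and conjugating by P, we get:

e^{tA} =
  [1, -t]
  [0, 1]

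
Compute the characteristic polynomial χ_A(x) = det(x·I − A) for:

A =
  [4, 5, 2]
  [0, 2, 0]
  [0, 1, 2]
x^3 - 8*x^2 + 20*x - 16

Expanding det(x·I − A) (e.g. by cofactor expansion or by noting that A is similar to its Jordan form J, which has the same characteristic polynomial as A) gives
  χ_A(x) = x^3 - 8*x^2 + 20*x - 16
which factors as (x - 4)*(x - 2)^2. The eigenvalues (with algebraic multiplicities) are λ = 2 with multiplicity 2, λ = 4 with multiplicity 1.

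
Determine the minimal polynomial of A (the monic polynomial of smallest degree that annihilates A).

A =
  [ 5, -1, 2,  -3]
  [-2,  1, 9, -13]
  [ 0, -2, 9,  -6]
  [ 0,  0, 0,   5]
x^3 - 15*x^2 + 75*x - 125

The characteristic polynomial is χ_A(x) = (x - 5)^4, so the eigenvalues are known. The minimal polynomial is
  m_A(x) = Π_λ (x − λ)^{k_λ}
where k_λ is the size of the *largest* Jordan block for λ (equivalently, the smallest k with (A − λI)^k v = 0 for every generalised eigenvector v of λ).

  λ = 5: largest Jordan block has size 3, contributing (x − 5)^3

So m_A(x) = (x - 5)^3 = x^3 - 15*x^2 + 75*x - 125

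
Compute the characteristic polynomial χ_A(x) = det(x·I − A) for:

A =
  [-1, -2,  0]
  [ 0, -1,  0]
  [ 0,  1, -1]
x^3 + 3*x^2 + 3*x + 1

Expanding det(x·I − A) (e.g. by cofactor expansion or by noting that A is similar to its Jordan form J, which has the same characteristic polynomial as A) gives
  χ_A(x) = x^3 + 3*x^2 + 3*x + 1
which factors as (x + 1)^3. The eigenvalues (with algebraic multiplicities) are λ = -1 with multiplicity 3.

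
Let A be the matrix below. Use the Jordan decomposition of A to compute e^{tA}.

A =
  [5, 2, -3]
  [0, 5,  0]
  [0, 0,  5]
e^{tA} =
  [exp(5*t), 2*t*exp(5*t), -3*t*exp(5*t)]
  [0, exp(5*t), 0]
  [0, 0, exp(5*t)]

Strategy: write A = P · J · P⁻¹ where J is a Jordan canonical form, so e^{tA} = P · e^{tJ} · P⁻¹, and e^{tJ} can be computed block-by-block.

A has Jordan form
J =
  [5, 1, 0]
  [0, 5, 0]
  [0, 0, 5]
(up to reordering of blocks).

Per-block formulas:
  For a 2×2 Jordan block J_2(5): exp(t · J_2(5)) = e^(5t)·(I + t·N), where N is the 2×2 nilpotent shift.
  For a 1×1 block at λ = 5: exp(t · [5]) = [e^(5t)].

After assembling e^{tJ} and conjugating by P, we get:

e^{tA} =
  [exp(5*t), 2*t*exp(5*t), -3*t*exp(5*t)]
  [0, exp(5*t), 0]
  [0, 0, exp(5*t)]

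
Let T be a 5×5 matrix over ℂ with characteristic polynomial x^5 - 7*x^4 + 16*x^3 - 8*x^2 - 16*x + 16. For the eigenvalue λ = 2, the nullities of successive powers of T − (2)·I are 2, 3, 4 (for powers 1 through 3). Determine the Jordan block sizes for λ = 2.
Block sizes for λ = 2: [3, 1]

From the dimensions of kernels of powers, the number of Jordan blocks of size at least j is d_j − d_{j−1} where d_j = dim ker(N^j) (with d_0 = 0). Computing the differences gives [2, 1, 1].
The number of blocks of size exactly k is (#blocks of size ≥ k) − (#blocks of size ≥ k + 1), so the partition is: 1 block(s) of size 1, 1 block(s) of size 3.
In nonincreasing order the block sizes are [3, 1].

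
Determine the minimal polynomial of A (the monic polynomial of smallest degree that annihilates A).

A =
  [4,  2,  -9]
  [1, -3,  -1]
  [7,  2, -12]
x^3 + 11*x^2 + 39*x + 45

The characteristic polynomial is χ_A(x) = (x + 3)^2*(x + 5), so the eigenvalues are known. The minimal polynomial is
  m_A(x) = Π_λ (x − λ)^{k_λ}
where k_λ is the size of the *largest* Jordan block for λ (equivalently, the smallest k with (A − λI)^k v = 0 for every generalised eigenvector v of λ).

  λ = -5: largest Jordan block has size 1, contributing (x + 5)
  λ = -3: largest Jordan block has size 2, contributing (x + 3)^2

So m_A(x) = (x + 3)^2*(x + 5) = x^3 + 11*x^2 + 39*x + 45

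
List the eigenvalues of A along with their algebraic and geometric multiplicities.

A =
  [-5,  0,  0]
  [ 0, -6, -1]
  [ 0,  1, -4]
λ = -5: alg = 3, geom = 2

Step 1 — factor the characteristic polynomial to read off the algebraic multiplicities:
  χ_A(x) = (x + 5)^3

Step 2 — compute geometric multiplicities via the rank-nullity identity g(λ) = n − rank(A − λI):
  rank(A − (-5)·I) = 1, so dim ker(A − (-5)·I) = n − 1 = 2

Summary:
  λ = -5: algebraic multiplicity = 3, geometric multiplicity = 2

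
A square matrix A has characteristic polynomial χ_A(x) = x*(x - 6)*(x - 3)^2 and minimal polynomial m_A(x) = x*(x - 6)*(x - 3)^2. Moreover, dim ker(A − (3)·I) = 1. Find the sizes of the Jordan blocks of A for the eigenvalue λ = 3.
Block sizes for λ = 3: [2]

Step 1 — from the characteristic polynomial, algebraic multiplicity of λ = 3 is 2. From dim ker(A − (3)·I) = 1, there are exactly 1 Jordan blocks for λ = 3.
Step 2 — from the minimal polynomial, the factor (x − 3)^2 tells us the largest block for λ = 3 has size 2.
Step 3 — with total size 2, 1 blocks, and largest block 2, the block sizes (in nonincreasing order) are [2].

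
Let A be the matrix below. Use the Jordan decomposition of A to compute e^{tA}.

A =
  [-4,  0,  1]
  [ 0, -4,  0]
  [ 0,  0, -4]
e^{tA} =
  [exp(-4*t), 0, t*exp(-4*t)]
  [0, exp(-4*t), 0]
  [0, 0, exp(-4*t)]

Strategy: write A = P · J · P⁻¹ where J is a Jordan canonical form, so e^{tA} = P · e^{tJ} · P⁻¹, and e^{tJ} can be computed block-by-block.

A has Jordan form
J =
  [-4,  1,  0]
  [ 0, -4,  0]
  [ 0,  0, -4]
(up to reordering of blocks).

Per-block formulas:
  For a 2×2 Jordan block J_2(-4): exp(t · J_2(-4)) = e^(-4t)·(I + t·N), where N is the 2×2 nilpotent shift.
  For a 1×1 block at λ = -4: exp(t · [-4]) = [e^(-4t)].

After assembling e^{tJ} and conjugating by P, we get:

e^{tA} =
  [exp(-4*t), 0, t*exp(-4*t)]
  [0, exp(-4*t), 0]
  [0, 0, exp(-4*t)]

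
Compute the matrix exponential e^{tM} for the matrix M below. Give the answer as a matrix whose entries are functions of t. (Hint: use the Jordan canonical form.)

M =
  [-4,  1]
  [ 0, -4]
e^{tM} =
  [exp(-4*t), t*exp(-4*t)]
  [0, exp(-4*t)]

Strategy: write M = P · J · P⁻¹ where J is a Jordan canonical form, so e^{tM} = P · e^{tJ} · P⁻¹, and e^{tJ} can be computed block-by-block.

M has Jordan form
J =
  [-4,  1]
  [ 0, -4]
(up to reordering of blocks).

Per-block formulas:
  For a 2×2 Jordan block J_2(-4): exp(t · J_2(-4)) = e^(-4t)·(I + t·N), where N is the 2×2 nilpotent shift.

After assembling e^{tJ} and conjugating by P, we get:

e^{tM} =
  [exp(-4*t), t*exp(-4*t)]
  [0, exp(-4*t)]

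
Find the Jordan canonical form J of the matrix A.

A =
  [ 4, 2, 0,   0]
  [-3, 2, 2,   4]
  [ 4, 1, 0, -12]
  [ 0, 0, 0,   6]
J_3(2) ⊕ J_1(6)

The characteristic polynomial is
  det(x·I − A) = x^4 - 12*x^3 + 48*x^2 - 80*x + 48 = (x - 6)*(x - 2)^3

Eigenvalues and multiplicities (the geometric multiplicity of λ is n − rank(A − λI), which equals the number of Jordan blocks for λ):
  λ = 2: algebraic multiplicity = 3, geometric multiplicity = 1
  λ = 6: algebraic multiplicity = 1, geometric multiplicity = 1

Determining the block sizes for each eigenvalue:
  λ = 2: one block (gm = 1), so the single block has size am = 3 → block sizes [3]
  λ = 6: one block (gm = 1), so the single block has size am = 1 → block sizes [1]

Assembling the blocks gives a Jordan form
J =
  [2, 1, 0, 0]
  [0, 2, 1, 0]
  [0, 0, 2, 0]
  [0, 0, 0, 6]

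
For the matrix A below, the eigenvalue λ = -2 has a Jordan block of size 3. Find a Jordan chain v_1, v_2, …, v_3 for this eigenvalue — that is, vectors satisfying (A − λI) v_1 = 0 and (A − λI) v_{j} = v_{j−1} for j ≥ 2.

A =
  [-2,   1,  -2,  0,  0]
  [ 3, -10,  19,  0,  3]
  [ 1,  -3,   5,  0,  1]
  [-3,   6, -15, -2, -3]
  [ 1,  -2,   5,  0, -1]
A Jordan chain for λ = -2 of length 3:
v_1 = (1, -2, -1, 0, 0)ᵀ
v_2 = (0, 3, 1, -3, 1)ᵀ
v_3 = (1, 0, 0, 0, 0)ᵀ

Let N = A − (-2)·I. We want v_3 with N^3 v_3 = 0 but N^2 v_3 ≠ 0; then v_{j-1} := N · v_j for j = 3, …, 2.

Pick v_3 = (1, 0, 0, 0, 0)ᵀ.
Then v_2 = N · v_3 = (0, 3, 1, -3, 1)ᵀ.
Then v_1 = N · v_2 = (1, -2, -1, 0, 0)ᵀ.

Sanity check: (A − (-2)·I) v_1 = (0, 0, 0, 0, 0)ᵀ = 0. ✓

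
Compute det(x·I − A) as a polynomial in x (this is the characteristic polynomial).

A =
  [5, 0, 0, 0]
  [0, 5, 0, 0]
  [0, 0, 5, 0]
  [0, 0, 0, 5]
x^4 - 20*x^3 + 150*x^2 - 500*x + 625

Expanding det(x·I − A) (e.g. by cofactor expansion or by noting that A is similar to its Jordan form J, which has the same characteristic polynomial as A) gives
  χ_A(x) = x^4 - 20*x^3 + 150*x^2 - 500*x + 625
which factors as (x - 5)^4. The eigenvalues (with algebraic multiplicities) are λ = 5 with multiplicity 4.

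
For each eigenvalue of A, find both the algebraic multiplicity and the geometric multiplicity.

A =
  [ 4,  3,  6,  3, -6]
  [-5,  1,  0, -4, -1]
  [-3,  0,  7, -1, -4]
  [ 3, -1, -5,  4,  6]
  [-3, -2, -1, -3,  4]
λ = 4: alg = 5, geom = 2

Step 1 — factor the characteristic polynomial to read off the algebraic multiplicities:
  χ_A(x) = (x - 4)^5

Step 2 — compute geometric multiplicities via the rank-nullity identity g(λ) = n − rank(A − λI):
  rank(A − (4)·I) = 3, so dim ker(A − (4)·I) = n − 3 = 2

Summary:
  λ = 4: algebraic multiplicity = 5, geometric multiplicity = 2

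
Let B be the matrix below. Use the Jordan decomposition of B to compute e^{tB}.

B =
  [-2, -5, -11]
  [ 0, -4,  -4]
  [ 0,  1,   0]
e^{tB} =
  [exp(-2*t), -t^2*exp(-2*t)/2 - 5*t*exp(-2*t), -t^2*exp(-2*t) - 11*t*exp(-2*t)]
  [0, -2*t*exp(-2*t) + exp(-2*t), -4*t*exp(-2*t)]
  [0, t*exp(-2*t), 2*t*exp(-2*t) + exp(-2*t)]

Strategy: write B = P · J · P⁻¹ where J is a Jordan canonical form, so e^{tB} = P · e^{tJ} · P⁻¹, and e^{tJ} can be computed block-by-block.

B has Jordan form
J =
  [-2,  1,  0]
  [ 0, -2,  1]
  [ 0,  0, -2]
(up to reordering of blocks).

Per-block formulas:
  For a 3×3 Jordan block J_3(-2): exp(t · J_3(-2)) = e^(-2t)·(I + t·N + (t^2/2)·N^2), where N is the 3×3 nilpotent shift.

After assembling e^{tJ} and conjugating by P, we get:

e^{tB} =
  [exp(-2*t), -t^2*exp(-2*t)/2 - 5*t*exp(-2*t), -t^2*exp(-2*t) - 11*t*exp(-2*t)]
  [0, -2*t*exp(-2*t) + exp(-2*t), -4*t*exp(-2*t)]
  [0, t*exp(-2*t), 2*t*exp(-2*t) + exp(-2*t)]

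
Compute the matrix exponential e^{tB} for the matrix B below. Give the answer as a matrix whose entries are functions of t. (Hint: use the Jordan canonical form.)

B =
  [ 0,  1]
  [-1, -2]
e^{tB} =
  [t*exp(-t) + exp(-t), t*exp(-t)]
  [-t*exp(-t), -t*exp(-t) + exp(-t)]

Strategy: write B = P · J · P⁻¹ where J is a Jordan canonical form, so e^{tB} = P · e^{tJ} · P⁻¹, and e^{tJ} can be computed block-by-block.

B has Jordan form
J =
  [-1,  1]
  [ 0, -1]
(up to reordering of blocks).

Per-block formulas:
  For a 2×2 Jordan block J_2(-1): exp(t · J_2(-1)) = e^(-1t)·(I + t·N), where N is the 2×2 nilpotent shift.

After assembling e^{tJ} and conjugating by P, we get:

e^{tB} =
  [t*exp(-t) + exp(-t), t*exp(-t)]
  [-t*exp(-t), -t*exp(-t) + exp(-t)]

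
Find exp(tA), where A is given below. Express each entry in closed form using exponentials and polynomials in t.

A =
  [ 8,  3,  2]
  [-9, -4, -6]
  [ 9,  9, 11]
e^{tA} =
  [3*t*exp(5*t) + exp(5*t), 3*t*exp(5*t), 2*t*exp(5*t)]
  [-9*t*exp(5*t), -9*t*exp(5*t) + exp(5*t), -6*t*exp(5*t)]
  [9*t*exp(5*t), 9*t*exp(5*t), 6*t*exp(5*t) + exp(5*t)]

Strategy: write A = P · J · P⁻¹ where J is a Jordan canonical form, so e^{tA} = P · e^{tJ} · P⁻¹, and e^{tJ} can be computed block-by-block.

A has Jordan form
J =
  [5, 1, 0]
  [0, 5, 0]
  [0, 0, 5]
(up to reordering of blocks).

Per-block formulas:
  For a 1×1 block at λ = 5: exp(t · [5]) = [e^(5t)].
  For a 2×2 Jordan block J_2(5): exp(t · J_2(5)) = e^(5t)·(I + t·N), where N is the 2×2 nilpotent shift.

After assembling e^{tJ} and conjugating by P, we get:

e^{tA} =
  [3*t*exp(5*t) + exp(5*t), 3*t*exp(5*t), 2*t*exp(5*t)]
  [-9*t*exp(5*t), -9*t*exp(5*t) + exp(5*t), -6*t*exp(5*t)]
  [9*t*exp(5*t), 9*t*exp(5*t), 6*t*exp(5*t) + exp(5*t)]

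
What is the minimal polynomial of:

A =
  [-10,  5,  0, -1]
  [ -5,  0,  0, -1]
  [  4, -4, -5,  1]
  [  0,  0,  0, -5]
x^2 + 10*x + 25

The characteristic polynomial is χ_A(x) = (x + 5)^4, so the eigenvalues are known. The minimal polynomial is
  m_A(x) = Π_λ (x − λ)^{k_λ}
where k_λ is the size of the *largest* Jordan block for λ (equivalently, the smallest k with (A − λI)^k v = 0 for every generalised eigenvector v of λ).

  λ = -5: largest Jordan block has size 2, contributing (x + 5)^2

So m_A(x) = (x + 5)^2 = x^2 + 10*x + 25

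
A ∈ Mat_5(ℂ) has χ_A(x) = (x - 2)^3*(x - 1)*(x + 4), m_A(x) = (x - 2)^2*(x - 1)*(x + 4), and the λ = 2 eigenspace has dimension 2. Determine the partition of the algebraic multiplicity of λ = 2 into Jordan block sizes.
Block sizes for λ = 2: [2, 1]

Step 1 — from the characteristic polynomial, algebraic multiplicity of λ = 2 is 3. From dim ker(A − (2)·I) = 2, there are exactly 2 Jordan blocks for λ = 2.
Step 2 — from the minimal polynomial, the factor (x − 2)^2 tells us the largest block for λ = 2 has size 2.
Step 3 — with total size 3, 2 blocks, and largest block 2, the block sizes (in nonincreasing order) are [2, 1].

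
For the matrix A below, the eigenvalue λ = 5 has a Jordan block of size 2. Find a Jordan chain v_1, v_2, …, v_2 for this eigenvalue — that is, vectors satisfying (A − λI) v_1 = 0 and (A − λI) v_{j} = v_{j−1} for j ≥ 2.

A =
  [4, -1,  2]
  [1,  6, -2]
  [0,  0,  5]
A Jordan chain for λ = 5 of length 2:
v_1 = (-1, 1, 0)ᵀ
v_2 = (1, 0, 0)ᵀ

Let N = A − (5)·I. We want v_2 with N^2 v_2 = 0 but N^1 v_2 ≠ 0; then v_{j-1} := N · v_j for j = 2, …, 2.

Pick v_2 = (1, 0, 0)ᵀ.
Then v_1 = N · v_2 = (-1, 1, 0)ᵀ.

Sanity check: (A − (5)·I) v_1 = (0, 0, 0)ᵀ = 0. ✓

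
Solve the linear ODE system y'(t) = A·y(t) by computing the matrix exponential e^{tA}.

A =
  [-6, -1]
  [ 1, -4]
e^{tA} =
  [-t*exp(-5*t) + exp(-5*t), -t*exp(-5*t)]
  [t*exp(-5*t), t*exp(-5*t) + exp(-5*t)]

Strategy: write A = P · J · P⁻¹ where J is a Jordan canonical form, so e^{tA} = P · e^{tJ} · P⁻¹, and e^{tJ} can be computed block-by-block.

A has Jordan form
J =
  [-5,  1]
  [ 0, -5]
(up to reordering of blocks).

Per-block formulas:
  For a 2×2 Jordan block J_2(-5): exp(t · J_2(-5)) = e^(-5t)·(I + t·N), where N is the 2×2 nilpotent shift.

After assembling e^{tJ} and conjugating by P, we get:

e^{tA} =
  [-t*exp(-5*t) + exp(-5*t), -t*exp(-5*t)]
  [t*exp(-5*t), t*exp(-5*t) + exp(-5*t)]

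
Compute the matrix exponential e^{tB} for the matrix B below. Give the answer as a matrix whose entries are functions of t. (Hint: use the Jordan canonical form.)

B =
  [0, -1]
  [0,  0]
e^{tB} =
  [1, -t]
  [0, 1]

Strategy: write B = P · J · P⁻¹ where J is a Jordan canonical form, so e^{tB} = P · e^{tJ} · P⁻¹, and e^{tJ} can be computed block-by-block.

B has Jordan form
J =
  [0, 1]
  [0, 0]
(up to reordering of blocks).

Per-block formulas:
  For a 2×2 Jordan block J_2(0): exp(t · J_2(0)) = e^(0t)·(I + t·N), where N is the 2×2 nilpotent shift.

After assembling e^{tJ} and conjugating by P, we get:

e^{tB} =
  [1, -t]
  [0, 1]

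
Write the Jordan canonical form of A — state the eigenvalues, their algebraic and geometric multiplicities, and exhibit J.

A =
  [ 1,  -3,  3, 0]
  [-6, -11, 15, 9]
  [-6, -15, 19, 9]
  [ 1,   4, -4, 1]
J_2(1) ⊕ J_1(4) ⊕ J_1(4)

The characteristic polynomial is
  det(x·I − A) = x^4 - 10*x^3 + 33*x^2 - 40*x + 16 = (x - 4)^2*(x - 1)^2

Eigenvalues and multiplicities (the geometric multiplicity of λ is n − rank(A − λI), which equals the number of Jordan blocks for λ):
  λ = 1: algebraic multiplicity = 2, geometric multiplicity = 1
  λ = 4: algebraic multiplicity = 2, geometric multiplicity = 2

Determining the block sizes for each eigenvalue:
  λ = 1: one block (gm = 1), so the single block has size am = 2 → block sizes [2]
  λ = 4: gm = am = 2, so every block has size 1 → block sizes [1, 1]

Assembling the blocks gives a Jordan form
J =
  [1, 1, 0, 0]
  [0, 1, 0, 0]
  [0, 0, 4, 0]
  [0, 0, 0, 4]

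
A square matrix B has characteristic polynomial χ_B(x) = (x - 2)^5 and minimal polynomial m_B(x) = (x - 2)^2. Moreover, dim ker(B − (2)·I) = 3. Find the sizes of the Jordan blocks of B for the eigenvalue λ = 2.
Block sizes for λ = 2: [2, 2, 1]

Step 1 — from the characteristic polynomial, algebraic multiplicity of λ = 2 is 5. From dim ker(B − (2)·I) = 3, there are exactly 3 Jordan blocks for λ = 2.
Step 2 — from the minimal polynomial, the factor (x − 2)^2 tells us the largest block for λ = 2 has size 2.
Step 3 — with total size 5, 3 blocks, and largest block 2, the block sizes (in nonincreasing order) are [2, 2, 1].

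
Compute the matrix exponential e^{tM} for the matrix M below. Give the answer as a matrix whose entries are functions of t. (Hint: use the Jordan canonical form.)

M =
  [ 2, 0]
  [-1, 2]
e^{tM} =
  [exp(2*t), 0]
  [-t*exp(2*t), exp(2*t)]

Strategy: write M = P · J · P⁻¹ where J is a Jordan canonical form, so e^{tM} = P · e^{tJ} · P⁻¹, and e^{tJ} can be computed block-by-block.

M has Jordan form
J =
  [2, 1]
  [0, 2]
(up to reordering of blocks).

Per-block formulas:
  For a 2×2 Jordan block J_2(2): exp(t · J_2(2)) = e^(2t)·(I + t·N), where N is the 2×2 nilpotent shift.

After assembling e^{tJ} and conjugating by P, we get:

e^{tM} =
  [exp(2*t), 0]
  [-t*exp(2*t), exp(2*t)]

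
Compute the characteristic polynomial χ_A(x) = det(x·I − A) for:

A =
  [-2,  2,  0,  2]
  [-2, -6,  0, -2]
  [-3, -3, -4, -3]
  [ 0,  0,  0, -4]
x^4 + 16*x^3 + 96*x^2 + 256*x + 256

Expanding det(x·I − A) (e.g. by cofactor expansion or by noting that A is similar to its Jordan form J, which has the same characteristic polynomial as A) gives
  χ_A(x) = x^4 + 16*x^3 + 96*x^2 + 256*x + 256
which factors as (x + 4)^4. The eigenvalues (with algebraic multiplicities) are λ = -4 with multiplicity 4.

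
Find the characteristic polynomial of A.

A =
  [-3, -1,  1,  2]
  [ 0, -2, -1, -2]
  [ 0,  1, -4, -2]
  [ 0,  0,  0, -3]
x^4 + 12*x^3 + 54*x^2 + 108*x + 81

Expanding det(x·I − A) (e.g. by cofactor expansion or by noting that A is similar to its Jordan form J, which has the same characteristic polynomial as A) gives
  χ_A(x) = x^4 + 12*x^3 + 54*x^2 + 108*x + 81
which factors as (x + 3)^4. The eigenvalues (with algebraic multiplicities) are λ = -3 with multiplicity 4.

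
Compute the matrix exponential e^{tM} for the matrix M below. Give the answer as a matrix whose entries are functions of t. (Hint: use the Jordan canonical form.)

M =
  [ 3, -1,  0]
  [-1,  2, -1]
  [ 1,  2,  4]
e^{tM} =
  [t^2*exp(3*t)/2 + exp(3*t), t^2*exp(3*t)/2 - t*exp(3*t), t^2*exp(3*t)/2]
  [-t*exp(3*t), -t*exp(3*t) + exp(3*t), -t*exp(3*t)]
  [-t^2*exp(3*t)/2 + t*exp(3*t), -t^2*exp(3*t)/2 + 2*t*exp(3*t), -t^2*exp(3*t)/2 + t*exp(3*t) + exp(3*t)]

Strategy: write M = P · J · P⁻¹ where J is a Jordan canonical form, so e^{tM} = P · e^{tJ} · P⁻¹, and e^{tJ} can be computed block-by-block.

M has Jordan form
J =
  [3, 1, 0]
  [0, 3, 1]
  [0, 0, 3]
(up to reordering of blocks).

Per-block formulas:
  For a 3×3 Jordan block J_3(3): exp(t · J_3(3)) = e^(3t)·(I + t·N + (t^2/2)·N^2), where N is the 3×3 nilpotent shift.

After assembling e^{tJ} and conjugating by P, we get:

e^{tM} =
  [t^2*exp(3*t)/2 + exp(3*t), t^2*exp(3*t)/2 - t*exp(3*t), t^2*exp(3*t)/2]
  [-t*exp(3*t), -t*exp(3*t) + exp(3*t), -t*exp(3*t)]
  [-t^2*exp(3*t)/2 + t*exp(3*t), -t^2*exp(3*t)/2 + 2*t*exp(3*t), -t^2*exp(3*t)/2 + t*exp(3*t) + exp(3*t)]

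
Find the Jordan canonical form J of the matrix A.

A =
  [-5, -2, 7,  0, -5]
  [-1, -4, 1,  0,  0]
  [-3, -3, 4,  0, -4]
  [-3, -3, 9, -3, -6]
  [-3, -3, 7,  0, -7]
J_3(-3) ⊕ J_1(-3) ⊕ J_1(-3)

The characteristic polynomial is
  det(x·I − A) = x^5 + 15*x^4 + 90*x^3 + 270*x^2 + 405*x + 243 = (x + 3)^5

Eigenvalues and multiplicities (the geometric multiplicity of λ is n − rank(A − λI), which equals the number of Jordan blocks for λ):
  λ = -3: algebraic multiplicity = 5, geometric multiplicity = 3

Determining the block sizes for each eigenvalue:
  λ = -3: with am = 5 and gm = 3, the partition is not yet determined (e.g. several partitions of 5 into 3 parts exist). Let N = A − (-3)·I. Computing rank(N^1) = 2, rank(N^2) = 1, rank(N^3) = 0; the number of blocks of size ≥ j is rank(N^{j−1}) − rank(N^j), giving [3, 1, 1]. So we have 1 block(s) of size 3, 2 block(s) of size 1 → block sizes [3, 1, 1]

Assembling the blocks gives a Jordan form
J =
  [-3,  1,  0,  0,  0]
  [ 0, -3,  1,  0,  0]
  [ 0,  0, -3,  0,  0]
  [ 0,  0,  0, -3,  0]
  [ 0,  0,  0,  0, -3]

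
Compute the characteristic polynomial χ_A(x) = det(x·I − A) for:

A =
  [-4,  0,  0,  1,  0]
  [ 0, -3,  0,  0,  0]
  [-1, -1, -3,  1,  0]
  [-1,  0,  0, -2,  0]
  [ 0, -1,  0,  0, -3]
x^5 + 15*x^4 + 90*x^3 + 270*x^2 + 405*x + 243

Expanding det(x·I − A) (e.g. by cofactor expansion or by noting that A is similar to its Jordan form J, which has the same characteristic polynomial as A) gives
  χ_A(x) = x^5 + 15*x^4 + 90*x^3 + 270*x^2 + 405*x + 243
which factors as (x + 3)^5. The eigenvalues (with algebraic multiplicities) are λ = -3 with multiplicity 5.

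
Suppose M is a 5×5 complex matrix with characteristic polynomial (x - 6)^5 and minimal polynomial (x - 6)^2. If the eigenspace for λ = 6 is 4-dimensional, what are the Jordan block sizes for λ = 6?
Block sizes for λ = 6: [2, 1, 1, 1]

Step 1 — from the characteristic polynomial, algebraic multiplicity of λ = 6 is 5. From dim ker(M − (6)·I) = 4, there are exactly 4 Jordan blocks for λ = 6.
Step 2 — from the minimal polynomial, the factor (x − 6)^2 tells us the largest block for λ = 6 has size 2.
Step 3 — with total size 5, 4 blocks, and largest block 2, the block sizes (in nonincreasing order) are [2, 1, 1, 1].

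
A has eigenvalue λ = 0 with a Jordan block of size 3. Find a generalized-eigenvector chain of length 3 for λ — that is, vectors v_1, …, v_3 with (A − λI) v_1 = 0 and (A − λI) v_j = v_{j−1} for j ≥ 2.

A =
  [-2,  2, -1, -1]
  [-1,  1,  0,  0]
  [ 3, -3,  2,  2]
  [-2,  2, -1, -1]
A Jordan chain for λ = 0 of length 3:
v_1 = (1, 1, -1, 1)ᵀ
v_2 = (-2, -1, 3, -2)ᵀ
v_3 = (1, 0, 0, 0)ᵀ

Let N = A − (0)·I. We want v_3 with N^3 v_3 = 0 but N^2 v_3 ≠ 0; then v_{j-1} := N · v_j for j = 3, …, 2.

Pick v_3 = (1, 0, 0, 0)ᵀ.
Then v_2 = N · v_3 = (-2, -1, 3, -2)ᵀ.
Then v_1 = N · v_2 = (1, 1, -1, 1)ᵀ.

Sanity check: (A − (0)·I) v_1 = (0, 0, 0, 0)ᵀ = 0. ✓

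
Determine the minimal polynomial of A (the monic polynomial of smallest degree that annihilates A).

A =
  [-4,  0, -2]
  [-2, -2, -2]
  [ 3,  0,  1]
x^2 + 3*x + 2

The characteristic polynomial is χ_A(x) = (x + 1)*(x + 2)^2, so the eigenvalues are known. The minimal polynomial is
  m_A(x) = Π_λ (x − λ)^{k_λ}
where k_λ is the size of the *largest* Jordan block for λ (equivalently, the smallest k with (A − λI)^k v = 0 for every generalised eigenvector v of λ).

  λ = -2: largest Jordan block has size 1, contributing (x + 2)
  λ = -1: largest Jordan block has size 1, contributing (x + 1)

So m_A(x) = (x + 1)*(x + 2) = x^2 + 3*x + 2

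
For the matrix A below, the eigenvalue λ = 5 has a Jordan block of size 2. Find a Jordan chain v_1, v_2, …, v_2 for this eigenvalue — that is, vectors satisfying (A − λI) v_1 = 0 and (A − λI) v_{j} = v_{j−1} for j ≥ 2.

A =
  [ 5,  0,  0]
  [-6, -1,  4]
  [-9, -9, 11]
A Jordan chain for λ = 5 of length 2:
v_1 = (0, -6, -9)ᵀ
v_2 = (1, 0, 0)ᵀ

Let N = A − (5)·I. We want v_2 with N^2 v_2 = 0 but N^1 v_2 ≠ 0; then v_{j-1} := N · v_j for j = 2, …, 2.

Pick v_2 = (1, 0, 0)ᵀ.
Then v_1 = N · v_2 = (0, -6, -9)ᵀ.

Sanity check: (A − (5)·I) v_1 = (0, 0, 0)ᵀ = 0. ✓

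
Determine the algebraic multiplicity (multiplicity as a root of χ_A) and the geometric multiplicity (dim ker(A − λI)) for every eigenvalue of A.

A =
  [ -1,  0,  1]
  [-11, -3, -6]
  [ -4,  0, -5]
λ = -3: alg = 3, geom = 1

Step 1 — factor the characteristic polynomial to read off the algebraic multiplicities:
  χ_A(x) = (x + 3)^3

Step 2 — compute geometric multiplicities via the rank-nullity identity g(λ) = n − rank(A − λI):
  rank(A − (-3)·I) = 2, so dim ker(A − (-3)·I) = n − 2 = 1

Summary:
  λ = -3: algebraic multiplicity = 3, geometric multiplicity = 1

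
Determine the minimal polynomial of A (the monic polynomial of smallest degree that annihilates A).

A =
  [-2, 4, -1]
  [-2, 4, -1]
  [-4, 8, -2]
x^2

The characteristic polynomial is χ_A(x) = x^3, so the eigenvalues are known. The minimal polynomial is
  m_A(x) = Π_λ (x − λ)^{k_λ}
where k_λ is the size of the *largest* Jordan block for λ (equivalently, the smallest k with (A − λI)^k v = 0 for every generalised eigenvector v of λ).

  λ = 0: largest Jordan block has size 2, contributing (x − 0)^2

So m_A(x) = x^2 = x^2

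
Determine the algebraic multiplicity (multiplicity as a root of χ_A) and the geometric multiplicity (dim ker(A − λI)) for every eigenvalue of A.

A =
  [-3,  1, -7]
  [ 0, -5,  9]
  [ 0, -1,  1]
λ = -3: alg = 1, geom = 1; λ = -2: alg = 2, geom = 1

Step 1 — factor the characteristic polynomial to read off the algebraic multiplicities:
  χ_A(x) = (x + 2)^2*(x + 3)

Step 2 — compute geometric multiplicities via the rank-nullity identity g(λ) = n − rank(A − λI):
  rank(A − (-3)·I) = 2, so dim ker(A − (-3)·I) = n − 2 = 1
  rank(A − (-2)·I) = 2, so dim ker(A − (-2)·I) = n − 2 = 1

Summary:
  λ = -3: algebraic multiplicity = 1, geometric multiplicity = 1
  λ = -2: algebraic multiplicity = 2, geometric multiplicity = 1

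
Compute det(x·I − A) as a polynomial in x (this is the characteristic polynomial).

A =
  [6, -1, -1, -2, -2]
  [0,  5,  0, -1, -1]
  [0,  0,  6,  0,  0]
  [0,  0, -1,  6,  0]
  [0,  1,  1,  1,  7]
x^5 - 30*x^4 + 360*x^3 - 2160*x^2 + 6480*x - 7776

Expanding det(x·I − A) (e.g. by cofactor expansion or by noting that A is similar to its Jordan form J, which has the same characteristic polynomial as A) gives
  χ_A(x) = x^5 - 30*x^4 + 360*x^3 - 2160*x^2 + 6480*x - 7776
which factors as (x - 6)^5. The eigenvalues (with algebraic multiplicities) are λ = 6 with multiplicity 5.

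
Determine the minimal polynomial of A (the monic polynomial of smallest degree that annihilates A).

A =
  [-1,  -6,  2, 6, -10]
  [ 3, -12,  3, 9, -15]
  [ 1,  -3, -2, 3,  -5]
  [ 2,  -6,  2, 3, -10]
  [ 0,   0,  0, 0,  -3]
x^2 + 6*x + 9

The characteristic polynomial is χ_A(x) = (x + 3)^5, so the eigenvalues are known. The minimal polynomial is
  m_A(x) = Π_λ (x − λ)^{k_λ}
where k_λ is the size of the *largest* Jordan block for λ (equivalently, the smallest k with (A − λI)^k v = 0 for every generalised eigenvector v of λ).

  λ = -3: largest Jordan block has size 2, contributing (x + 3)^2

So m_A(x) = (x + 3)^2 = x^2 + 6*x + 9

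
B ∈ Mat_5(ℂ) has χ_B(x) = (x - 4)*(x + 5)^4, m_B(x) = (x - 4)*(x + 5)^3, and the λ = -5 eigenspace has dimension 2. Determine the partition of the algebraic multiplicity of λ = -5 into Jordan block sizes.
Block sizes for λ = -5: [3, 1]

Step 1 — from the characteristic polynomial, algebraic multiplicity of λ = -5 is 4. From dim ker(B − (-5)·I) = 2, there are exactly 2 Jordan blocks for λ = -5.
Step 2 — from the minimal polynomial, the factor (x + 5)^3 tells us the largest block for λ = -5 has size 3.
Step 3 — with total size 4, 2 blocks, and largest block 3, the block sizes (in nonincreasing order) are [3, 1].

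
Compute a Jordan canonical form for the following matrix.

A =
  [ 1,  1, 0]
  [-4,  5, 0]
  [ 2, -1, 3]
J_2(3) ⊕ J_1(3)

The characteristic polynomial is
  det(x·I − A) = x^3 - 9*x^2 + 27*x - 27 = (x - 3)^3

Eigenvalues and multiplicities (the geometric multiplicity of λ is n − rank(A − λI), which equals the number of Jordan blocks for λ):
  λ = 3: algebraic multiplicity = 3, geometric multiplicity = 2

Determining the block sizes for each eigenvalue:
  λ = 3: 2 blocks summing to 3 forces exactly one block of size 2 and the rest size 1 → block sizes [2, 1]

Assembling the blocks gives a Jordan form
J =
  [3, 1, 0]
  [0, 3, 0]
  [0, 0, 3]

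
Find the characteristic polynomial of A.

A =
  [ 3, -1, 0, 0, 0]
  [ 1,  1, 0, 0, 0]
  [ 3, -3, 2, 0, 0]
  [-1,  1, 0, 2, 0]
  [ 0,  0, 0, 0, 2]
x^5 - 10*x^4 + 40*x^3 - 80*x^2 + 80*x - 32

Expanding det(x·I − A) (e.g. by cofactor expansion or by noting that A is similar to its Jordan form J, which has the same characteristic polynomial as A) gives
  χ_A(x) = x^5 - 10*x^4 + 40*x^3 - 80*x^2 + 80*x - 32
which factors as (x - 2)^5. The eigenvalues (with algebraic multiplicities) are λ = 2 with multiplicity 5.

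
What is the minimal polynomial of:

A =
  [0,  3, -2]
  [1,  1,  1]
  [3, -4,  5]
x^3 - 6*x^2 + 12*x - 8

The characteristic polynomial is χ_A(x) = (x - 2)^3, so the eigenvalues are known. The minimal polynomial is
  m_A(x) = Π_λ (x − λ)^{k_λ}
where k_λ is the size of the *largest* Jordan block for λ (equivalently, the smallest k with (A − λI)^k v = 0 for every generalised eigenvector v of λ).

  λ = 2: largest Jordan block has size 3, contributing (x − 2)^3

So m_A(x) = (x - 2)^3 = x^3 - 6*x^2 + 12*x - 8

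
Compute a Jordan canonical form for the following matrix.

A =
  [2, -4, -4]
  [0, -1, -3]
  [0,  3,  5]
J_2(2) ⊕ J_1(2)

The characteristic polynomial is
  det(x·I − A) = x^3 - 6*x^2 + 12*x - 8 = (x - 2)^3

Eigenvalues and multiplicities (the geometric multiplicity of λ is n − rank(A − λI), which equals the number of Jordan blocks for λ):
  λ = 2: algebraic multiplicity = 3, geometric multiplicity = 2

Determining the block sizes for each eigenvalue:
  λ = 2: 2 blocks summing to 3 forces exactly one block of size 2 and the rest size 1 → block sizes [2, 1]

Assembling the blocks gives a Jordan form
J =
  [2, 1, 0]
  [0, 2, 0]
  [0, 0, 2]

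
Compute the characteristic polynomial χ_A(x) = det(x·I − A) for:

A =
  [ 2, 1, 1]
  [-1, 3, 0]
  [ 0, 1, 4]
x^3 - 9*x^2 + 27*x - 27

Expanding det(x·I − A) (e.g. by cofactor expansion or by noting that A is similar to its Jordan form J, which has the same characteristic polynomial as A) gives
  χ_A(x) = x^3 - 9*x^2 + 27*x - 27
which factors as (x - 3)^3. The eigenvalues (with algebraic multiplicities) are λ = 3 with multiplicity 3.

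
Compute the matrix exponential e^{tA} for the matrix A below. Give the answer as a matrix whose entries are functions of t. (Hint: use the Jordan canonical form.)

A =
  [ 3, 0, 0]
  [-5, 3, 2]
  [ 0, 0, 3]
e^{tA} =
  [exp(3*t), 0, 0]
  [-5*t*exp(3*t), exp(3*t), 2*t*exp(3*t)]
  [0, 0, exp(3*t)]

Strategy: write A = P · J · P⁻¹ where J is a Jordan canonical form, so e^{tA} = P · e^{tJ} · P⁻¹, and e^{tJ} can be computed block-by-block.

A has Jordan form
J =
  [3, 1, 0]
  [0, 3, 0]
  [0, 0, 3]
(up to reordering of blocks).

Per-block formulas:
  For a 2×2 Jordan block J_2(3): exp(t · J_2(3)) = e^(3t)·(I + t·N), where N is the 2×2 nilpotent shift.
  For a 1×1 block at λ = 3: exp(t · [3]) = [e^(3t)].

After assembling e^{tJ} and conjugating by P, we get:

e^{tA} =
  [exp(3*t), 0, 0]
  [-5*t*exp(3*t), exp(3*t), 2*t*exp(3*t)]
  [0, 0, exp(3*t)]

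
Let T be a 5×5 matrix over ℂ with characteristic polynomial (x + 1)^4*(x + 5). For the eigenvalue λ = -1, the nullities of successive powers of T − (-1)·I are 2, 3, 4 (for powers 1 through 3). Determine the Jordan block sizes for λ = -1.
Block sizes for λ = -1: [3, 1]

From the dimensions of kernels of powers, the number of Jordan blocks of size at least j is d_j − d_{j−1} where d_j = dim ker(N^j) (with d_0 = 0). Computing the differences gives [2, 1, 1].
The number of blocks of size exactly k is (#blocks of size ≥ k) − (#blocks of size ≥ k + 1), so the partition is: 1 block(s) of size 1, 1 block(s) of size 3.
In nonincreasing order the block sizes are [3, 1].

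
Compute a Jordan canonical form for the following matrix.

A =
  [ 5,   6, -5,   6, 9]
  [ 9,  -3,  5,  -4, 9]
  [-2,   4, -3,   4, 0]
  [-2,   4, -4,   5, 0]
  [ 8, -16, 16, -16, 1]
J_3(1) ⊕ J_1(1) ⊕ J_1(1)

The characteristic polynomial is
  det(x·I − A) = x^5 - 5*x^4 + 10*x^3 - 10*x^2 + 5*x - 1 = (x - 1)^5

Eigenvalues and multiplicities (the geometric multiplicity of λ is n − rank(A − λI), which equals the number of Jordan blocks for λ):
  λ = 1: algebraic multiplicity = 5, geometric multiplicity = 3

Determining the block sizes for each eigenvalue:
  λ = 1: with am = 5 and gm = 3, the partition is not yet determined (e.g. several partitions of 5 into 3 parts exist). Let N = A − (1)·I. Computing rank(N^1) = 2, rank(N^2) = 1, rank(N^3) = 0; the number of blocks of size ≥ j is rank(N^{j−1}) − rank(N^j), giving [3, 1, 1]. So we have 1 block(s) of size 3, 2 block(s) of size 1 → block sizes [3, 1, 1]

Assembling the blocks gives a Jordan form
J =
  [1, 1, 0, 0, 0]
  [0, 1, 1, 0, 0]
  [0, 0, 1, 0, 0]
  [0, 0, 0, 1, 0]
  [0, 0, 0, 0, 1]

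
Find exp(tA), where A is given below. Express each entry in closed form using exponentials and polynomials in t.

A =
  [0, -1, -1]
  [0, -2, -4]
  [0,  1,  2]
e^{tA} =
  [1, t^2/2 - t, t^2 - t]
  [0, 1 - 2*t, -4*t]
  [0, t, 2*t + 1]

Strategy: write A = P · J · P⁻¹ where J is a Jordan canonical form, so e^{tA} = P · e^{tJ} · P⁻¹, and e^{tJ} can be computed block-by-block.

A has Jordan form
J =
  [0, 1, 0]
  [0, 0, 1]
  [0, 0, 0]
(up to reordering of blocks).

Per-block formulas:
  For a 3×3 Jordan block J_3(0): exp(t · J_3(0)) = e^(0t)·(I + t·N + (t^2/2)·N^2), where N is the 3×3 nilpotent shift.

After assembling e^{tJ} and conjugating by P, we get:

e^{tA} =
  [1, t^2/2 - t, t^2 - t]
  [0, 1 - 2*t, -4*t]
  [0, t, 2*t + 1]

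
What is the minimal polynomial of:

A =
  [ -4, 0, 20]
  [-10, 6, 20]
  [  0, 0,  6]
x^2 - 2*x - 24

The characteristic polynomial is χ_A(x) = (x - 6)^2*(x + 4), so the eigenvalues are known. The minimal polynomial is
  m_A(x) = Π_λ (x − λ)^{k_λ}
where k_λ is the size of the *largest* Jordan block for λ (equivalently, the smallest k with (A − λI)^k v = 0 for every generalised eigenvector v of λ).

  λ = -4: largest Jordan block has size 1, contributing (x + 4)
  λ = 6: largest Jordan block has size 1, contributing (x − 6)

So m_A(x) = (x - 6)*(x + 4) = x^2 - 2*x - 24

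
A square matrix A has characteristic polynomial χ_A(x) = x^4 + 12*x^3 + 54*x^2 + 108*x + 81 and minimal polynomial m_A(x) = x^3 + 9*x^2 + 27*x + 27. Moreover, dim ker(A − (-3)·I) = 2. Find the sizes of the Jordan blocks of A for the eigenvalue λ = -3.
Block sizes for λ = -3: [3, 1]

Step 1 — from the characteristic polynomial, algebraic multiplicity of λ = -3 is 4. From dim ker(A − (-3)·I) = 2, there are exactly 2 Jordan blocks for λ = -3.
Step 2 — from the minimal polynomial, the factor (x + 3)^3 tells us the largest block for λ = -3 has size 3.
Step 3 — with total size 4, 2 blocks, and largest block 3, the block sizes (in nonincreasing order) are [3, 1].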